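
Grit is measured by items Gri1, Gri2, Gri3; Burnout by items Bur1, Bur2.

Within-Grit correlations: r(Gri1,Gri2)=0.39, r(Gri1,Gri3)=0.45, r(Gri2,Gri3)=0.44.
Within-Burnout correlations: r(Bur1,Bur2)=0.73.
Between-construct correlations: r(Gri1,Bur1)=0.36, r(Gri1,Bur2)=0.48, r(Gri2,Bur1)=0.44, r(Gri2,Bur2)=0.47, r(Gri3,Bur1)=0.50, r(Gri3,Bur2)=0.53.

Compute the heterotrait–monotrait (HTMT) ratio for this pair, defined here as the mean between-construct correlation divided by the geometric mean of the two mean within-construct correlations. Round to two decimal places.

0.83

Mean heterotrait r = 2.78/6 = 0.4633.
Mean within-Gri = 1.28/3 = 0.4267; mean within-Bur = 0.73/1 = 0.7300.
Geometric mean = √(0.4267 × 0.7300) = 0.5581.
HTMT = 0.4633 / 0.5581 = 0.83.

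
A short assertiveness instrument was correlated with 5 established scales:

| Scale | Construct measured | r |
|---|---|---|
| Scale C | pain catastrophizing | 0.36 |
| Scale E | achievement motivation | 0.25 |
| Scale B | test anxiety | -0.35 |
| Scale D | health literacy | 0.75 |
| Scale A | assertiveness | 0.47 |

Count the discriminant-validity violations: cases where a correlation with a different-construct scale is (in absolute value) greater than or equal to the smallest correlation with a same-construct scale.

1

Convergent (same construct = assertiveness): Scale A.
Smallest convergent = 0.47. Discriminant |r|: 0.36, 0.25, 0.35, 0.75; count ≥ 0.47 → 1.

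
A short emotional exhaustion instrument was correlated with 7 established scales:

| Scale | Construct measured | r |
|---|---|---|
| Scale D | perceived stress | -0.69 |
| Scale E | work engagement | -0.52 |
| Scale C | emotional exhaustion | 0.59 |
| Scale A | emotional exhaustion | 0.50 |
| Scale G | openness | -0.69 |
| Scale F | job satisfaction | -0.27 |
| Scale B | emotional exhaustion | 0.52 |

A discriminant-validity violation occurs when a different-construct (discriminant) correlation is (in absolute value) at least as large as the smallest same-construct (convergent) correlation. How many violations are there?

3

Convergent (same construct = emotional exhaustion): Scale C, Scale A, Scale B.
Smallest convergent = 0.50. Discriminant |r|: 0.69, 0.52, 0.69, 0.27; count ≥ 0.50 → 3.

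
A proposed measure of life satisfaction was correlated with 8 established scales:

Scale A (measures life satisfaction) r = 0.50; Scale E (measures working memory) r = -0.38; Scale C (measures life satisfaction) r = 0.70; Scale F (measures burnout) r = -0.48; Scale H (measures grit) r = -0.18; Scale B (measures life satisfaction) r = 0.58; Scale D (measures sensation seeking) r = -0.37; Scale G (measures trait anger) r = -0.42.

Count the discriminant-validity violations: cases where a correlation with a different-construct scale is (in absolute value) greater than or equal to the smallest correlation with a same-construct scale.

Convergent (same construct = life satisfaction): Scale A, Scale C, Scale B.
Smallest convergent = 0.50. Discriminant |r|: 0.38, 0.48, 0.18, 0.37, 0.42; count ≥ 0.50 → 0.

0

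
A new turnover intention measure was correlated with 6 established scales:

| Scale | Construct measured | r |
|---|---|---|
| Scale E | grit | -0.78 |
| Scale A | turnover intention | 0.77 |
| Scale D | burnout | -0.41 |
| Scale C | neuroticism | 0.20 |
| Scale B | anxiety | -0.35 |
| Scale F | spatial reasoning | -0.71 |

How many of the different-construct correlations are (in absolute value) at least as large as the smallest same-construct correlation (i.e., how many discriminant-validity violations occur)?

1

Convergent (same construct = turnover intention): Scale A.
Smallest convergent = 0.77. Discriminant |r|: 0.78, 0.41, 0.20, 0.35, 0.71; count ≥ 0.77 → 1.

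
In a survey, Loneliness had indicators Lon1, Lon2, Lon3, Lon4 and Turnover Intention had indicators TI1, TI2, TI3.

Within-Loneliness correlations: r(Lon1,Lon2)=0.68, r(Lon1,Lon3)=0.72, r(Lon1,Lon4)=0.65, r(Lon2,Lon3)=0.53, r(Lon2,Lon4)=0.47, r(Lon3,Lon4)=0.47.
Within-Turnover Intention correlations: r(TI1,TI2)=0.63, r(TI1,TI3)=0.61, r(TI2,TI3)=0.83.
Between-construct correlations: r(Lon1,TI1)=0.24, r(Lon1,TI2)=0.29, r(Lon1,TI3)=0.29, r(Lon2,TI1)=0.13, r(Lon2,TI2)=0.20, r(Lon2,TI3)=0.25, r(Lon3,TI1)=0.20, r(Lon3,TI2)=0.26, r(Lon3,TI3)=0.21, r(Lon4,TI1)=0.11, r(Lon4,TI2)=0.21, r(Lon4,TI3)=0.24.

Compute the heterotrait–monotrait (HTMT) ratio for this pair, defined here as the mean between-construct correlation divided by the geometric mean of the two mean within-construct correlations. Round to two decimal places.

0.34

Mean between = 2.63/12 = 0.2192.
Mean within-Lon = 3.52/6 = 0.5867; mean within-TI = 2.07/3 = 0.6900.
Geometric mean = √(0.5867 × 0.6900) = 0.6363.
HTMT = 0.2192 / 0.6363 = 0.34.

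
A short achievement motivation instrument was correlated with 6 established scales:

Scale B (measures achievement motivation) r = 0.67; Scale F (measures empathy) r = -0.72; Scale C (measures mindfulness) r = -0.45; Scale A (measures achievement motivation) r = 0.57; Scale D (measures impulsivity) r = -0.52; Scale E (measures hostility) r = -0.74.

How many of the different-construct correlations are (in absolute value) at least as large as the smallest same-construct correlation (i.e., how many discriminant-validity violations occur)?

Convergent (same construct = achievement motivation): Scale B, Scale A.
Smallest convergent = 0.57. Discriminant |r|: 0.72, 0.45, 0.52, 0.74; count ≥ 0.57 → 2.

2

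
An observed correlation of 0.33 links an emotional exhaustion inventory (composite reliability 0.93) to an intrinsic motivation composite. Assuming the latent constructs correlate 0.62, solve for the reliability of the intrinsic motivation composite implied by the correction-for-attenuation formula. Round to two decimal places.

r_true = r_obs / √(r_xx · r_yy) ⇒ 0.62 = 0.33 / √(0.93 · r_yy).
√(0.93 · r_yy) = 0.33 / 0.62 = 0.5323; 0.93 · r_yy = 0.2833; r_yy = 0.2833 / 0.93 ≈ 0.30.

0.30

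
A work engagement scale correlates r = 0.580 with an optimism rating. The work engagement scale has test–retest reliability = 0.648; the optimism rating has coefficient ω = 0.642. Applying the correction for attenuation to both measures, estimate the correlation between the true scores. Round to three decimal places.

0.899

r_true = r_obs / √(r_xx · r_yy) = 0.580 / √(0.648 × 0.642) = 0.580 / √0.416016 = 0.580 / 0.6450 ≈ 0.899.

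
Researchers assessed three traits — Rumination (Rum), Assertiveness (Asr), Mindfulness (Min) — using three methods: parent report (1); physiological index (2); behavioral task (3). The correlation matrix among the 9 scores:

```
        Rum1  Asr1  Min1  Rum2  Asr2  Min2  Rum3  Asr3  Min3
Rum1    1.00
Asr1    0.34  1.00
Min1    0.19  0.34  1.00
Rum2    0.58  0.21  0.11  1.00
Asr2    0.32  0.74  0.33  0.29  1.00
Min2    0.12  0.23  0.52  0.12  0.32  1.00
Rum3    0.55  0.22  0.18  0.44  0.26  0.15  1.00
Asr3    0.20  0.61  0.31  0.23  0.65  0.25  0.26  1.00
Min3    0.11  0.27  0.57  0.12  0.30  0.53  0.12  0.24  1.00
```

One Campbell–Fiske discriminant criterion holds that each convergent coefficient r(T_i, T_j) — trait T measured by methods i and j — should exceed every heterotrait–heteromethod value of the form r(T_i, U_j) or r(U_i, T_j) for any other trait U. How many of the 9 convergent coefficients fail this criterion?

Checking each validity diagonal entry against its comparison values:
Rum (methods 1·2): 0.58 vs {0.32, 0.21, 0.12, 0.11} → pass.
Rum (methods 1·3): 0.55 vs {0.20, 0.22, 0.11, 0.18} → pass.
Rum (methods 2·3): 0.44 vs {0.23, 0.26, 0.12, 0.15} → pass.
Asr (methods 1·2): 0.74 vs {0.21, 0.32, 0.23, 0.33} → pass.
Asr (methods 1·3): 0.61 vs {0.22, 0.20, 0.27, 0.31} → pass.
Asr (methods 2·3): 0.65 vs {0.26, 0.23, 0.30, 0.25} → pass.
Min (methods 1·2): 0.52 vs {0.11, 0.12, 0.33, 0.23} → pass.
Min (methods 1·3): 0.57 vs {0.18, 0.11, 0.31, 0.27} → pass.
Min (methods 2·3): 0.53 vs {0.15, 0.12, 0.25, 0.30} → pass.
0 of 9 fail.

0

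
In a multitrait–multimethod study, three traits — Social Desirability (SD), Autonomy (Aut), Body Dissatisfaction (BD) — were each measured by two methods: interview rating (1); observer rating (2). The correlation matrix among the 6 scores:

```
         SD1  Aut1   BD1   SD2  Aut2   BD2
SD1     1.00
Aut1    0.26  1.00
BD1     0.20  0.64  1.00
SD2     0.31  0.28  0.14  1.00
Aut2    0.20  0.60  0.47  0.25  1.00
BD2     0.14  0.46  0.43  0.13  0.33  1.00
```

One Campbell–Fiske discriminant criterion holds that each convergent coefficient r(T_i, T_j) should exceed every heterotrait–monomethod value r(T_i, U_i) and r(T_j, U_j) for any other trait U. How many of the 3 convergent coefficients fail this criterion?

2

Each convergent coefficient versus the relevant comparison correlations:
SD (methods 1·2): 0.31 vs {0.26, 0.25, 0.20, 0.13} → pass.
Aut (methods 1·2): 0.60 vs {0.26, 0.25, 0.64, 0.33} → fail.
BD (methods 1·2): 0.43 vs {0.20, 0.13, 0.64, 0.33} → fail.
2 of 3 fail.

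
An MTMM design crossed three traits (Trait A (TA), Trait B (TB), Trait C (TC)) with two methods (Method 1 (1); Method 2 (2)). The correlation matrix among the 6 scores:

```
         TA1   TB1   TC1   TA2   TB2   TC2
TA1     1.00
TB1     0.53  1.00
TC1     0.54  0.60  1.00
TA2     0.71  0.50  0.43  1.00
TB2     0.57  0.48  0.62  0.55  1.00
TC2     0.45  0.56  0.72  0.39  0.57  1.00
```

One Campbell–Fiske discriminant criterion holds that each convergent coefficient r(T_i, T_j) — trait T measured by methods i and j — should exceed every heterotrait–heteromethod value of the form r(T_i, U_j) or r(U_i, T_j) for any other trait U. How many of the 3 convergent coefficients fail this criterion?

1

Each convergent coefficient versus the relevant comparison correlations:
TA (methods 1·2): 0.71 vs {0.57, 0.50, 0.45, 0.43} → pass.
TB (methods 1·2): 0.48 vs {0.50, 0.57, 0.56, 0.62} → fail.
TC (methods 1·2): 0.72 vs {0.43, 0.45, 0.62, 0.56} → pass.
1 of 3 fail.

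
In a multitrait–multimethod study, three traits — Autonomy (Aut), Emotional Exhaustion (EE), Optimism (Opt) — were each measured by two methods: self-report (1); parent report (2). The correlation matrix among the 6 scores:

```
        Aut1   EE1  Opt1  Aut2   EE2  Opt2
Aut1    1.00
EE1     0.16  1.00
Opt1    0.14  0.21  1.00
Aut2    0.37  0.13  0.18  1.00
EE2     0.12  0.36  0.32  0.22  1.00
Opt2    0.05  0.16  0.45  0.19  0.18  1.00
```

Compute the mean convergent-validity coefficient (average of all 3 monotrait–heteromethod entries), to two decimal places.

0.39

Convergent values: 0.37, 0.36, 0.45; mean = 1.18/3 = 0.39.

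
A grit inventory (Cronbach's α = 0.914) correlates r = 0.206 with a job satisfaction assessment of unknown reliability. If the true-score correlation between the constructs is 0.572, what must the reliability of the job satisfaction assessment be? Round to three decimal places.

0.142

r_true = r_obs / √(r_xx · r_yy) ⇒ 0.572 = 0.206 / √(0.914 · r_yy).
√(0.914 · r_yy) = 0.206 / 0.572 = 0.3601; 0.914 · r_yy = 0.1297; r_yy = 0.1297 / 0.914 ≈ 0.142.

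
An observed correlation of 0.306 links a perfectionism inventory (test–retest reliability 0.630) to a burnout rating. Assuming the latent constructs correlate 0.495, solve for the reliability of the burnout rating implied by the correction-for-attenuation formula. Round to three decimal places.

0.607

r_true = r_obs / √(r_xx · r_yy) ⇒ 0.495 = 0.306 / √(0.630 · r_yy).
√(0.630 · r_yy) = 0.306 / 0.495 = 0.6182; 0.630 · r_yy = 0.3822; r_yy = 0.3822 / 0.630 ≈ 0.607.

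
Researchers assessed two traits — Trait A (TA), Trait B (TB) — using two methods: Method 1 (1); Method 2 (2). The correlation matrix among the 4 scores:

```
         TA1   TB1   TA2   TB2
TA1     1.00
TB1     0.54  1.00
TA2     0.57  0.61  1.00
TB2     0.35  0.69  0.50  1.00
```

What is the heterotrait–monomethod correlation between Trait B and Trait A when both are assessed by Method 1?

0.54

Different traits, same method: r(TB1, TA1) = 0.54.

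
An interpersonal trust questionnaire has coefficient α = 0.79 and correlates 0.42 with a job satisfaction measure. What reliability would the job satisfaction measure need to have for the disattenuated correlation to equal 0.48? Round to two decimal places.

r_true = r_obs / √(r_xx · r_yy) ⇒ 0.48 = 0.42 / √(0.79 · r_yy).
√(0.79 · r_yy) = 0.42 / 0.48 = 0.8750; 0.79 · r_yy = 0.7656; r_yy = 0.7656 / 0.79 ≈ 0.97.

0.97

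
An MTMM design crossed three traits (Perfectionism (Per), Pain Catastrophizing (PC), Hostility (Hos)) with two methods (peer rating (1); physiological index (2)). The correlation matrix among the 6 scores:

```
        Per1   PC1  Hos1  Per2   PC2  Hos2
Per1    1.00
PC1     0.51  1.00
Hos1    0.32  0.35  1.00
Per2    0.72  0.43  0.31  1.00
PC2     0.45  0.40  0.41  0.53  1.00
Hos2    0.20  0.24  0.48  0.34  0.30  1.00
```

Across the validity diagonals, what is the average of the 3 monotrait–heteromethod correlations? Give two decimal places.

0.53

Convergent values: 0.72, 0.40, 0.48; mean = 1.60/3 = 0.53.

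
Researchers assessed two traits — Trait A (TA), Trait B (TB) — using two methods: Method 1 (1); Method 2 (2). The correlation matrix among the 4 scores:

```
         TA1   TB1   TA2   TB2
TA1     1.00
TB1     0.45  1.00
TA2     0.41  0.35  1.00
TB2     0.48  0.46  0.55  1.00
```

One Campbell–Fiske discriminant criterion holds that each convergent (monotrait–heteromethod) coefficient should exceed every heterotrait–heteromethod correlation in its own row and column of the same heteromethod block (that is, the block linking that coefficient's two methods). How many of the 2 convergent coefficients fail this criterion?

Convergent coefficients and their comparison sets:
TA (methods 1·2): 0.41 vs {0.48, 0.35} → fail.
TB (methods 1·2): 0.46 vs {0.35, 0.48} → fail.
2 of 2 fail.

2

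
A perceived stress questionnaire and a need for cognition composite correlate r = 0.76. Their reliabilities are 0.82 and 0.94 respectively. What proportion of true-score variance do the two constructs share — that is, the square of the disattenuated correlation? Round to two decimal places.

0.75

Disattenuated r = 0.76 / √(0.82 × 0.94) = 0.76 / 0.8780 = 0.8656.
Shared true-score variance = 0.8656² = 0.7493 ≈ 0.75.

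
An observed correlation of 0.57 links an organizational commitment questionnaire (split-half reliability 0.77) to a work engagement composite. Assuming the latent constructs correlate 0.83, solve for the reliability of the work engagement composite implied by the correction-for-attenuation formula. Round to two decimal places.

r_true = r_obs / √(r_xx · r_yy) ⇒ 0.83 = 0.57 / √(0.77 · r_yy).
√(0.77 · r_yy) = 0.57 / 0.83 = 0.6867; 0.77 · r_yy = 0.4716; r_yy = 0.4716 / 0.77 ≈ 0.61.

0.61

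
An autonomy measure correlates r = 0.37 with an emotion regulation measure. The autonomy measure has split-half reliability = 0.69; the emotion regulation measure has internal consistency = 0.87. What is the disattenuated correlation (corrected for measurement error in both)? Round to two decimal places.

r_true = r_obs / √(r_xx · r_yy) = 0.37 / √(0.69 × 0.87) = 0.37 / √0.6003 = 0.37 / 0.7748 ≈ 0.48.

0.48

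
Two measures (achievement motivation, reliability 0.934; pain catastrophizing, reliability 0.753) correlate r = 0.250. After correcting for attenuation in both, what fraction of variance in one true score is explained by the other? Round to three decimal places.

0.089

Disattenuated r = 0.250 / √(0.934 × 0.753) = 0.250 / 0.8386 = 0.2981.
Shared true-score variance = 0.2981² = 0.0889 ≈ 0.089.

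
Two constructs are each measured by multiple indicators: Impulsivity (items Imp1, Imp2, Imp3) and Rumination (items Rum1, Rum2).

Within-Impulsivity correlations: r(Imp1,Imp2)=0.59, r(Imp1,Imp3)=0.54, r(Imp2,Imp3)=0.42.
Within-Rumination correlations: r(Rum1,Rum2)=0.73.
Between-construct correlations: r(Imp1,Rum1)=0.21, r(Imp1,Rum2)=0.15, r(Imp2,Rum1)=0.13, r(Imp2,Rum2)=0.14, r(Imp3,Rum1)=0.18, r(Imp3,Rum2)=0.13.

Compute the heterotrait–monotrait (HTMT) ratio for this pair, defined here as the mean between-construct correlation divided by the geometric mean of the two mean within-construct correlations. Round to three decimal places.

0.255

Mean heterotrait r = 0.94/6 = 0.1567.
Mean within-Imp = 1.55/3 = 0.5167; mean within-Rum = 0.73/1 = 0.7300.
Geometric mean = √(0.5167 × 0.7300) = 0.6142.
HTMT = 0.1567 / 0.6142 = 0.255.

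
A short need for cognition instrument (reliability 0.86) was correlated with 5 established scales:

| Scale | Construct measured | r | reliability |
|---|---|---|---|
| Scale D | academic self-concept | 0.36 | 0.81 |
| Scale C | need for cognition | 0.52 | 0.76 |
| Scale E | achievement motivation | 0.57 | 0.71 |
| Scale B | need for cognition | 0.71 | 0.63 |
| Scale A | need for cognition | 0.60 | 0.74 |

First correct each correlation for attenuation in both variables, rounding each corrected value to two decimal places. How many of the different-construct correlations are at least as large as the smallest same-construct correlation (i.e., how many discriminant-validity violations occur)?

Disattenuated r (r / √(r_scale · r_new)):
  Scale D (disc): 0.36 / √(0.81·0.86) = 0.43
  Scale C (conv): 0.52 / √(0.76·0.86) = 0.64
  Scale E (disc): 0.57 / √(0.71·0.86) = 0.73
  Scale B (conv): 0.71 / √(0.63·0.86) = 0.96
  Scale A (conv): 0.60 / √(0.74·0.86) = 0.75
Smallest convergent = 0.64. Discriminant values: 0.43, 0.73; count ≥ 0.64 → 1.

1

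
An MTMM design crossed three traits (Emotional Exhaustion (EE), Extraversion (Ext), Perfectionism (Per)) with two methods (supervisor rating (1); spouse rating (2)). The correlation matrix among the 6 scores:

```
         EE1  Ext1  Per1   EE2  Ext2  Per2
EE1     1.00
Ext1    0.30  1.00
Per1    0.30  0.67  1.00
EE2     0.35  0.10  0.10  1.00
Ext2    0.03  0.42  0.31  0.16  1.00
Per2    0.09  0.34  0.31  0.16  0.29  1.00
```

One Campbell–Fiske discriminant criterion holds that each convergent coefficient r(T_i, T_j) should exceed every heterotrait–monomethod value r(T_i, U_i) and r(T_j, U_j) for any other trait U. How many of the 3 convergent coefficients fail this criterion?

Checking each validity diagonal entry against its comparison values:
EE (methods 1·2): 0.35 vs {0.30, 0.16, 0.30, 0.16} → pass.
Ext (methods 1·2): 0.42 vs {0.30, 0.16, 0.67, 0.29} → fail.
Per (methods 1·2): 0.31 vs {0.30, 0.16, 0.67, 0.29} → fail.
2 of 3 fail.

2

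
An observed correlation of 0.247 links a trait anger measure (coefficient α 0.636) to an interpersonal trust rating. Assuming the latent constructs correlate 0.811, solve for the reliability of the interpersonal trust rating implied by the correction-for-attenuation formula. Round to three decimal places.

r_true = r_obs / √(r_xx · r_yy) ⇒ 0.811 = 0.247 / √(0.636 · r_yy).
√(0.636 · r_yy) = 0.247 / 0.811 = 0.3046; 0.636 · r_yy = 0.0928; r_yy = 0.0928 / 0.636 ≈ 0.146.

0.146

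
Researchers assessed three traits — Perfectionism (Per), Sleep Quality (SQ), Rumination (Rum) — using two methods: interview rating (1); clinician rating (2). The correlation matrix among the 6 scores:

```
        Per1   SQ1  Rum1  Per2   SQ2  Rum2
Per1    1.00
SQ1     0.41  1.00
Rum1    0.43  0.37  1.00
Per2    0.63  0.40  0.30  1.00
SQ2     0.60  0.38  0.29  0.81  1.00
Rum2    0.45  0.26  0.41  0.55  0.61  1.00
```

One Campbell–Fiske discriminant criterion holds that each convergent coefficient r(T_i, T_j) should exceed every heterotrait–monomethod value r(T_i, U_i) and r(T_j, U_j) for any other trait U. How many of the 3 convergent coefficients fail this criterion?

3

Each convergent coefficient versus the relevant comparison correlations:
Per (methods 1·2): 0.63 vs {0.41, 0.81, 0.43, 0.55} → fail.
SQ (methods 1·2): 0.38 vs {0.41, 0.81, 0.37, 0.61} → fail.
Rum (methods 1·2): 0.41 vs {0.43, 0.55, 0.37, 0.61} → fail.
3 of 3 fail.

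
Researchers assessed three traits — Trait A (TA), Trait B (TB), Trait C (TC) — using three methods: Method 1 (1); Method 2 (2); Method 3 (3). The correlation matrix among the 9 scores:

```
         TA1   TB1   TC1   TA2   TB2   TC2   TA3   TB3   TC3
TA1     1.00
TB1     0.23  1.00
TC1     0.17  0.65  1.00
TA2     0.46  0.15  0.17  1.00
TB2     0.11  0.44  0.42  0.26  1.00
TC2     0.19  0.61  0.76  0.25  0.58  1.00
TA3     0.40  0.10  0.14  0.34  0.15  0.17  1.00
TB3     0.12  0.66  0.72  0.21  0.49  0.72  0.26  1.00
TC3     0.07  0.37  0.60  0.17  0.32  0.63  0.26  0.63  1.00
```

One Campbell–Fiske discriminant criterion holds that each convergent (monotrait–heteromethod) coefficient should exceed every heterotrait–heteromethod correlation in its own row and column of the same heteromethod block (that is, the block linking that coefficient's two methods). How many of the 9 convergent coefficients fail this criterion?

5

Checking each validity diagonal entry against its comparison values:
TA (methods 1·2): 0.46 vs {0.11, 0.15, 0.19, 0.17} → pass.
TA (methods 1·3): 0.40 vs {0.12, 0.10, 0.07, 0.14} → pass.
TA (methods 2·3): 0.34 vs {0.21, 0.15, 0.17, 0.17} → pass.
TB (methods 1·2): 0.44 vs {0.15, 0.11, 0.61, 0.42} → fail.
TB (methods 1·3): 0.66 vs {0.10, 0.12, 0.37, 0.72} → fail.
TB (methods 2·3): 0.49 vs {0.15, 0.21, 0.32, 0.72} → fail.
TC (methods 1·2): 0.76 vs {0.17, 0.19, 0.42, 0.61} → pass.
TC (methods 1·3): 0.60 vs {0.14, 0.07, 0.72, 0.37} → fail.
TC (methods 2·3): 0.63 vs {0.17, 0.17, 0.72, 0.32} → fail.
5 of 9 fail.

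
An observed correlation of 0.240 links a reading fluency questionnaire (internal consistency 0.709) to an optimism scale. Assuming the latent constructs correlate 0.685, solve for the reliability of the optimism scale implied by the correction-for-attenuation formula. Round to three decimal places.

0.173

r_true = r_obs / √(r_xx · r_yy) ⇒ 0.685 = 0.240 / √(0.709 · r_yy).
√(0.709 · r_yy) = 0.240 / 0.685 = 0.3504; 0.709 · r_yy = 0.1228; r_yy = 0.1228 / 0.709 ≈ 0.173.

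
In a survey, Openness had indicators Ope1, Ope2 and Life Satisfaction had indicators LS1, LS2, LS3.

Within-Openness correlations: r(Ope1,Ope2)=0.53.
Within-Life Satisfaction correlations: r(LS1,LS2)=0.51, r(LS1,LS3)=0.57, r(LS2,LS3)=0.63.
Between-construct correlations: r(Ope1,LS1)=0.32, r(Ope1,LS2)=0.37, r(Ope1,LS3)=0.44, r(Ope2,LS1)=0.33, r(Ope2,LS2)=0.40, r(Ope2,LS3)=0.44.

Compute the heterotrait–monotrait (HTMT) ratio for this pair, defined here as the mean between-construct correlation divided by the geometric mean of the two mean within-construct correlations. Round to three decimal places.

Mean between = 2.30/6 = 0.3833.
Mean within-Ope = 0.53/1 = 0.5300; mean within-LS = 1.71/3 = 0.5700.
Geometric mean = √(0.5300 × 0.5700) = 0.5496.
HTMT = 0.3833 / 0.5496 = 0.697.

0.697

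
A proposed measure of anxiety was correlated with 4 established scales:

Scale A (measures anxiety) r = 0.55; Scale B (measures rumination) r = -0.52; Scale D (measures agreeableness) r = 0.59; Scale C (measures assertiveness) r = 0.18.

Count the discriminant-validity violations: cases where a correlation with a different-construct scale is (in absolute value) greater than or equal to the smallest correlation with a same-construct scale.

1

Convergent (same construct = anxiety): Scale A.
Smallest convergent = 0.55. Discriminant |r|: 0.52, 0.59, 0.18; count ≥ 0.55 → 1.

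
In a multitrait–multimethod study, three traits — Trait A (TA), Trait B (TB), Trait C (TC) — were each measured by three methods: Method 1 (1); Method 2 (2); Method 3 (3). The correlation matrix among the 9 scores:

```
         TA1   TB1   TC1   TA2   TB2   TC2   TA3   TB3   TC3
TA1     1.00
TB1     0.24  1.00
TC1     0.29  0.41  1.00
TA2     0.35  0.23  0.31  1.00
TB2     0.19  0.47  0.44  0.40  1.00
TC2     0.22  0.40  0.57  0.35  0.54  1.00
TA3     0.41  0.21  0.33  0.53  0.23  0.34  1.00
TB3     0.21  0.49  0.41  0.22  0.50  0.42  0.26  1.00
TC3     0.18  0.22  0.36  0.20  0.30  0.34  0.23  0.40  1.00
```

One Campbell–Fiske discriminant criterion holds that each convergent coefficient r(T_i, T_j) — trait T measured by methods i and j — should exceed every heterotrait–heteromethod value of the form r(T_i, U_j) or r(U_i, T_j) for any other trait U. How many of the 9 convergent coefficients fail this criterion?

Each convergent coefficient versus the relevant comparison correlations:
TA (methods 1·2): 0.35 vs {0.19, 0.23, 0.22, 0.31} → pass.
TA (methods 1·3): 0.41 vs {0.21, 0.21, 0.18, 0.33} → pass.
TA (methods 2·3): 0.53 vs {0.22, 0.23, 0.20, 0.34} → pass.
TB (methods 1·2): 0.47 vs {0.23, 0.19, 0.40, 0.44} → pass.
TB (methods 1·3): 0.49 vs {0.21, 0.21, 0.22, 0.41} → pass.
TB (methods 2·3): 0.50 vs {0.23, 0.22, 0.30, 0.42} → pass.
TC (methods 1·2): 0.57 vs {0.31, 0.22, 0.44, 0.40} → pass.
TC (methods 1·3): 0.36 vs {0.33, 0.18, 0.41, 0.22} → fail.
TC (methods 2·3): 0.34 vs {0.34, 0.20, 0.42, 0.30} → fail.
2 of 9 fail.

2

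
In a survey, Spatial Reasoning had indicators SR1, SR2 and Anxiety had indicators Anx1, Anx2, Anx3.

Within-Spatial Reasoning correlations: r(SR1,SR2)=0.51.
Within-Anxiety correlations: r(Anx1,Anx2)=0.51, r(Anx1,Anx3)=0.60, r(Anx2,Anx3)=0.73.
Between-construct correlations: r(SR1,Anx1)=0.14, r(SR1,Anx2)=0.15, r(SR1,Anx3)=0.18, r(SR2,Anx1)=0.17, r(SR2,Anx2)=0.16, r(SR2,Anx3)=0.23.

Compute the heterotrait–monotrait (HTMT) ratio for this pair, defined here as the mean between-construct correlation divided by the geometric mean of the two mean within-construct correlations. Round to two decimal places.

Mean heterotrait r = 1.03/6 = 0.1717.
Mean within-SR = 0.51/1 = 0.5100; mean within-Anx = 1.84/3 = 0.6133.
Geometric mean = √(0.5100 × 0.6133) = 0.5593.
HTMT = 0.1717 / 0.5593 = 0.31.

0.31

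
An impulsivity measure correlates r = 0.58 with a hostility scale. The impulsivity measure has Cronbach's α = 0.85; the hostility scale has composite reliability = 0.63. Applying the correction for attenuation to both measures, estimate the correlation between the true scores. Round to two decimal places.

0.79

r_true = r_obs / √(r_xx · r_yy) = 0.58 / √(0.85 × 0.63) = 0.58 / √0.5355 = 0.58 / 0.7318 ≈ 0.79.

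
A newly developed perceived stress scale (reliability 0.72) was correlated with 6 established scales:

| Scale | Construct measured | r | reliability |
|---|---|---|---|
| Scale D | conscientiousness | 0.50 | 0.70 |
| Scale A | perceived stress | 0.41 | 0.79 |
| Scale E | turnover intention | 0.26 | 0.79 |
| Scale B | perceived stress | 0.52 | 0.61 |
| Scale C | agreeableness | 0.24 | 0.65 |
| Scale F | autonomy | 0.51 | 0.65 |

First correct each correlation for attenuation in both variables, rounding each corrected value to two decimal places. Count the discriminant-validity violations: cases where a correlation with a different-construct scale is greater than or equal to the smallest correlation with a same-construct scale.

2

Disattenuated r (r / √(r_scale · r_new)):
  Scale D (disc): 0.50 / √(0.70·0.72) = 0.70
  Scale A (conv): 0.41 / √(0.79·0.72) = 0.54
  Scale E (disc): 0.26 / √(0.79·0.72) = 0.34
  Scale B (conv): 0.52 / √(0.61·0.72) = 0.78
  Scale C (disc): 0.24 / √(0.65·0.72) = 0.35
  Scale F (disc): 0.51 / √(0.65·0.72) = 0.75
Smallest convergent = 0.54. Discriminant values: 0.70, 0.34, 0.35, 0.75; count ≥ 0.54 → 2.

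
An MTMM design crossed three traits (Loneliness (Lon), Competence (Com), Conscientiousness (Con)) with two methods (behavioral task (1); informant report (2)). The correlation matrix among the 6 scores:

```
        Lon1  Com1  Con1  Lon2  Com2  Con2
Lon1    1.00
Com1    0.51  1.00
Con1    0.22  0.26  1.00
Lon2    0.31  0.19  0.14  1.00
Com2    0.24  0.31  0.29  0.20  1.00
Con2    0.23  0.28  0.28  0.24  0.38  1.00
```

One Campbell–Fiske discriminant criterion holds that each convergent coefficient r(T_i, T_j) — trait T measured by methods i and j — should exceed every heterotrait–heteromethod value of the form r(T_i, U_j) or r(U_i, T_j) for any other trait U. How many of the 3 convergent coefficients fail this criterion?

Convergent coefficients and their comparison sets:
Lon (methods 1·2): 0.31 vs {0.24, 0.19, 0.23, 0.14} → pass.
Com (methods 1·2): 0.31 vs {0.19, 0.24, 0.28, 0.29} → pass.
Con (methods 1·2): 0.28 vs {0.14, 0.23, 0.29, 0.28} → fail.
1 of 3 fail.

1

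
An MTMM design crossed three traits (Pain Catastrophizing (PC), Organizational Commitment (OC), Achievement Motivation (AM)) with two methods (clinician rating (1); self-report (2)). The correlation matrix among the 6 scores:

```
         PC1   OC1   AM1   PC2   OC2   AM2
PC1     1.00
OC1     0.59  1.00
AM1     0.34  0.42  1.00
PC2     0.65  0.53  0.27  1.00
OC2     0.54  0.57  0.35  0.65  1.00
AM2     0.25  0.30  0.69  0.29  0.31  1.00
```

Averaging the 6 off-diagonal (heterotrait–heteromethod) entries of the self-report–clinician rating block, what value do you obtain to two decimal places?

0.37

HTHM values (method 2 × method 1): 0.53, 0.27, 0.54, 0.35, 0.25, 0.30; mean = 2.24/6 = 0.37.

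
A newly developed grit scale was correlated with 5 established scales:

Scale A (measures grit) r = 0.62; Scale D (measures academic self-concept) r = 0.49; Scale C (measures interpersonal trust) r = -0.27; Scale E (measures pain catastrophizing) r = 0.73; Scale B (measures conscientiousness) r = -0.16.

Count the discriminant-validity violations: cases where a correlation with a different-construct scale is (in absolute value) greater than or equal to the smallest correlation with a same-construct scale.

1

Convergent (same construct = grit): Scale A.
Smallest convergent = 0.62. Discriminant |r|: 0.49, 0.27, 0.73, 0.16; count ≥ 0.62 → 1.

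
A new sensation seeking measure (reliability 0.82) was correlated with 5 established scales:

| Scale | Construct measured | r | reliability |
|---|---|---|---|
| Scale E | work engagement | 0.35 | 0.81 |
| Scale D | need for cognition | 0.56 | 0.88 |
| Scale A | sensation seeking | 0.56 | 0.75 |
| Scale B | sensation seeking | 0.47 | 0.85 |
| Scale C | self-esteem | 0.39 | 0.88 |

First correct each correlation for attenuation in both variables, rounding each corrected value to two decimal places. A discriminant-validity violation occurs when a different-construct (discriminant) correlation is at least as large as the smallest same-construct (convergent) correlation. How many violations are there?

1

Disattenuated r (r / √(r_scale · r_new)):
  Scale E (disc): 0.35 / √(0.81·0.82) = 0.43
  Scale D (disc): 0.56 / √(0.88·0.82) = 0.66
  Scale A (conv): 0.56 / √(0.75·0.82) = 0.71
  Scale B (conv): 0.47 / √(0.85·0.82) = 0.56
  Scale C (disc): 0.39 / √(0.88·0.82) = 0.46
Smallest convergent = 0.56. Discriminant values: 0.43, 0.66, 0.46; count ≥ 0.56 → 1.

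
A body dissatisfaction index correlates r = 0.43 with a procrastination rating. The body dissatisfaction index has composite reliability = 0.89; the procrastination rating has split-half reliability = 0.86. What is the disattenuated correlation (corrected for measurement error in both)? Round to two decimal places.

0.49

r_true = r_obs / √(r_xx · r_yy) = 0.43 / √(0.89 × 0.86) = 0.43 / √0.7654 = 0.43 / 0.8749 ≈ 0.49.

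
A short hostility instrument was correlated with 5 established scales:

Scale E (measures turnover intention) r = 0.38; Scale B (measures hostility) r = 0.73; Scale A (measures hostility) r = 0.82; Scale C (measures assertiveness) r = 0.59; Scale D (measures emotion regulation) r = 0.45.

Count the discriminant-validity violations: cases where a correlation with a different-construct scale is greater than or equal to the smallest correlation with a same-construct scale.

Convergent (same construct = hostility): Scale B, Scale A.
Smallest convergent = 0.73. Discriminant values: 0.38, 0.59, 0.45; count ≥ 0.73 → 0.

0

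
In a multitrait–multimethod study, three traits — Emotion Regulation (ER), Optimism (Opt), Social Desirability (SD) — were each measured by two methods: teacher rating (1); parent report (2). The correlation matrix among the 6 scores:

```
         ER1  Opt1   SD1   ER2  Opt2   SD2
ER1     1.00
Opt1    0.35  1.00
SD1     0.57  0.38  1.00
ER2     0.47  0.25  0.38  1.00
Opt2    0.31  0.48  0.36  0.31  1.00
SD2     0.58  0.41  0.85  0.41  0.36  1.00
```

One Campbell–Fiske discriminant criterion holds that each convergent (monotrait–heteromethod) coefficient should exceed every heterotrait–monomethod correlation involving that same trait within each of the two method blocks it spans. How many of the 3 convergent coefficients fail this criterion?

Each convergent coefficient versus the relevant comparison correlations:
ER (methods 1·2): 0.47 vs {0.35, 0.31, 0.57, 0.41} → fail.
Opt (methods 1·2): 0.48 vs {0.35, 0.31, 0.38, 0.36} → pass.
SD (methods 1·2): 0.85 vs {0.57, 0.41, 0.38, 0.36} → pass.
1 of 3 fail.

1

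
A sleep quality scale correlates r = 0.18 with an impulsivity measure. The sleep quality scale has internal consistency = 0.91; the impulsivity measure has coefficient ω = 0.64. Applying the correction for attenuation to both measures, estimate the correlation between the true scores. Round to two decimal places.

0.24

r_true = r_obs / √(r_xx · r_yy) = 0.18 / √(0.91 × 0.64) = 0.18 / √0.5824 = 0.18 / 0.7632 ≈ 0.24.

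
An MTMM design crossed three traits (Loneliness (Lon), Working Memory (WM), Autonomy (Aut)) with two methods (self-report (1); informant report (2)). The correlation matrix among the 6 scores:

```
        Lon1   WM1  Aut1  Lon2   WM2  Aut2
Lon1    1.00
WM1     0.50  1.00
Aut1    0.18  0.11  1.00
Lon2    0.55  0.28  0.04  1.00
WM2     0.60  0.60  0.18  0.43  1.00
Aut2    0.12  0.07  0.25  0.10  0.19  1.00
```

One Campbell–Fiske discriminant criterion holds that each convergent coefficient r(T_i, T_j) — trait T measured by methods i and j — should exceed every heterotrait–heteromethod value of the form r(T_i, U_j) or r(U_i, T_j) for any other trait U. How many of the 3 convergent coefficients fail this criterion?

2

Convergent coefficients and their comparison sets:
Lon (methods 1·2): 0.55 vs {0.60, 0.28, 0.12, 0.04} → fail.
WM (methods 1·2): 0.60 vs {0.28, 0.60, 0.07, 0.18} → fail.
Aut (methods 1·2): 0.25 vs {0.04, 0.12, 0.18, 0.07} → pass.
2 of 3 fail.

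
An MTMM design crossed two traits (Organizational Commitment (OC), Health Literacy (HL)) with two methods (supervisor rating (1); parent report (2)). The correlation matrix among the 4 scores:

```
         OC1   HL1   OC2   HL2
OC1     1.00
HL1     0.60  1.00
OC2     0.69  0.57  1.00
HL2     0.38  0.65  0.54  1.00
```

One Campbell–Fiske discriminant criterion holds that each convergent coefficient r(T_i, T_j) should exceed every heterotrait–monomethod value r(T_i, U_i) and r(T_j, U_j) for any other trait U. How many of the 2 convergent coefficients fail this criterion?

Checking each validity diagonal entry against its comparison values:
OC (methods 1·2): 0.69 vs {0.60, 0.54} → pass.
HL (methods 1·2): 0.65 vs {0.60, 0.54} → pass.
0 of 2 fail.

0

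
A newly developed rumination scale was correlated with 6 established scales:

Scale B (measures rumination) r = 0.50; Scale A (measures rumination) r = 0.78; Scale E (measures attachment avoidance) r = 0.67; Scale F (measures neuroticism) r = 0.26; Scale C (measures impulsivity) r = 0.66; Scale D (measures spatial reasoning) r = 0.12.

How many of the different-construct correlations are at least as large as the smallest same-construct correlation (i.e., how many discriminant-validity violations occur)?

Convergent (same construct = rumination): Scale B, Scale A.
Smallest convergent = 0.50. Discriminant values: 0.67, 0.26, 0.66, 0.12; count ≥ 0.50 → 2.

2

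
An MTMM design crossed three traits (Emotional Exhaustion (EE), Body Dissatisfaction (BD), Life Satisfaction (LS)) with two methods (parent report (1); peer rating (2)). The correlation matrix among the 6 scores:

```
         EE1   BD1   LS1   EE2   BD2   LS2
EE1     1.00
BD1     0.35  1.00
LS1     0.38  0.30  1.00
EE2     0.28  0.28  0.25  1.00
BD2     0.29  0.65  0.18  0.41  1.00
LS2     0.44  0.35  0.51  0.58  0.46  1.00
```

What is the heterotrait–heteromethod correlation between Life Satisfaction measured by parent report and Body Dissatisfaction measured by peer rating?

Different traits and methods: r(LS1, BD2) = 0.18.

0.18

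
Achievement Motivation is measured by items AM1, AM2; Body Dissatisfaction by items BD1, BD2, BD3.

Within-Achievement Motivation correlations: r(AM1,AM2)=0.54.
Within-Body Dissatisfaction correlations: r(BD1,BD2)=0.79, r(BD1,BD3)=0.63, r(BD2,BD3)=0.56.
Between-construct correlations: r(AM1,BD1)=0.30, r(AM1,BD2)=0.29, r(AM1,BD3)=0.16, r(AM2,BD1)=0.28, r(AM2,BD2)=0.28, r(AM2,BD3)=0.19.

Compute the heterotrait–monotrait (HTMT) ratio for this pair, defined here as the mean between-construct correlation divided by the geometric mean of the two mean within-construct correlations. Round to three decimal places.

0.419

Between-construct mean = 1.50/6 = 0.2500.
Mean within-AM = 0.54/1 = 0.5400; mean within-BD = 1.98/3 = 0.6600.
Geometric mean = √(0.5400 × 0.6600) = 0.5970.
HTMT = 0.2500 / 0.5970 = 0.419.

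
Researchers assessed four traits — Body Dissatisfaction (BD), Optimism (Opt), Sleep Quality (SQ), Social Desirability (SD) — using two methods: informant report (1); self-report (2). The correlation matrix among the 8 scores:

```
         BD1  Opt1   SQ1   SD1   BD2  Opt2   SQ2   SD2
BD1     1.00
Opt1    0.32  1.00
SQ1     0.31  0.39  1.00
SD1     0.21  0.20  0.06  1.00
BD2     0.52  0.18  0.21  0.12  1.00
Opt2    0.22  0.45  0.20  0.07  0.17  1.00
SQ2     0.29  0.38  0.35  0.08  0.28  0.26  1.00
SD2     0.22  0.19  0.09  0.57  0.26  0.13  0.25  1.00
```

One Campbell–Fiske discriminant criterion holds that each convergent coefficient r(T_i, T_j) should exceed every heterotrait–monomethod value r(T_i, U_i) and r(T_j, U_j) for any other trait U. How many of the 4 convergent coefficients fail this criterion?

1

Checking each validity diagonal entry against its comparison values:
BD (methods 1·2): 0.52 vs {0.32, 0.17, 0.31, 0.28, 0.21, 0.26} → pass.
Opt (methods 1·2): 0.45 vs {0.32, 0.17, 0.39, 0.26, 0.20, 0.13} → pass.
SQ (methods 1·2): 0.35 vs {0.31, 0.28, 0.39, 0.26, 0.06, 0.25} → fail.
SD (methods 1·2): 0.57 vs {0.21, 0.26, 0.20, 0.13, 0.06, 0.25} → pass.
1 of 4 fail.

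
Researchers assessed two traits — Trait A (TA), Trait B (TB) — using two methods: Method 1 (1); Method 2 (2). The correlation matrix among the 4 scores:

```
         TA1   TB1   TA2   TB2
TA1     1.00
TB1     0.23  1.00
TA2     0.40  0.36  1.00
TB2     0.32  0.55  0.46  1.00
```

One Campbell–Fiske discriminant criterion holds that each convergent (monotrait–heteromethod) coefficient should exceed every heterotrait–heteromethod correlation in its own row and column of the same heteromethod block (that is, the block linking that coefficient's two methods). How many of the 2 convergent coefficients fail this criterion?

Convergent coefficients and their comparison sets:
TA (methods 1·2): 0.40 vs {0.32, 0.36} → pass.
TB (methods 1·2): 0.55 vs {0.36, 0.32} → pass.
0 of 2 fail.

0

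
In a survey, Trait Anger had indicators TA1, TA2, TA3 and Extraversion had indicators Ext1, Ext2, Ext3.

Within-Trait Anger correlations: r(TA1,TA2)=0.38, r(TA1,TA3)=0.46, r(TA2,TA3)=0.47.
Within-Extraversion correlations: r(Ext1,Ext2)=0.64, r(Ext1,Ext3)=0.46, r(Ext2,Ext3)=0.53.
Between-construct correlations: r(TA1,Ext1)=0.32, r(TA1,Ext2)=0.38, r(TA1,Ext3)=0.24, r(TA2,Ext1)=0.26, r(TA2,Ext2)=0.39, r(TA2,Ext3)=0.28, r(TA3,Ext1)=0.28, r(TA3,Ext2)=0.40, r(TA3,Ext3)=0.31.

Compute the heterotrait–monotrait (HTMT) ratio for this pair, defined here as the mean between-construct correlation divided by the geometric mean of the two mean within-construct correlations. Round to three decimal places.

Mean between = 2.86/9 = 0.3178.
Mean within-TA = 1.31/3 = 0.4367; mean within-Ext = 1.63/3 = 0.5433.
Geometric mean = √(0.4367 × 0.5433) = 0.4871.
HTMT = 0.3178 / 0.4871 = 0.652.

0.652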